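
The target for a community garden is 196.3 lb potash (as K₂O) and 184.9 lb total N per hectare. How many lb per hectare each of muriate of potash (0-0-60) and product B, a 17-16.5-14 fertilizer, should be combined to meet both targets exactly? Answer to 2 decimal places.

73.38 lb muriate of potash, 1087.65 lb product B

Let a = lb of muriate of potash, b = lb of product B (per hectare).
K₂O: 0.6·a + 0.14·b = 196.3
N: 0·a + 0.17·b = 184.9
Solving simultaneously: a = 73.3824, b = 1087.647.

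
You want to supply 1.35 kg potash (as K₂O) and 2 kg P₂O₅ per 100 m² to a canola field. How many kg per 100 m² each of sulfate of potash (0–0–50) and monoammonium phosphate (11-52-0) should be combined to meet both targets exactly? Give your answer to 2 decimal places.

2.70 kg sulfate of potash, 3.85 kg monoammonium phosphate

With a, b = kg per 100 m² of sulfate of potash and monoammonium phosphate:
K₂O: 0.5·a + 0·b = 1.35
P₂O₅: 0·a + 0.52·b = 2
Solving simultaneously: a = 2.7, b = 3.84615.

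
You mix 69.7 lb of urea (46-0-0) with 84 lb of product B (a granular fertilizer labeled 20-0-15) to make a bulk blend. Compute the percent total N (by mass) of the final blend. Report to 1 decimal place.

Total mass = 69.7 + 84 = 153.7 lb.
N mass = 46%×69.7 + 20%×84 = 48.862 lb.
% N = 48.862 / 153.7 = 31.7905%.

31.8% N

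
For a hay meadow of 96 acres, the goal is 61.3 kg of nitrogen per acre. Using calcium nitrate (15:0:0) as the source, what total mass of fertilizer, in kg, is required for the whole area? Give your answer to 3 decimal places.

Product per acre = 61.3 / 15% = 408.667 kg.
Total product = 408.667 × 96 = 39232 kg.

39232.000 kg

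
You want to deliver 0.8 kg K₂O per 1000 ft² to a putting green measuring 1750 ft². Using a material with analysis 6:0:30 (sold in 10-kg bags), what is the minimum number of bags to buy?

Product per 1000 ft² = 0.8 / 30% = 2.66667 kg.
Total product = 2.66667 × 1750 / 1000 = 4.66667 kg.
Bags = ⌈4.66667 / 10⌉ = 1.

1 bags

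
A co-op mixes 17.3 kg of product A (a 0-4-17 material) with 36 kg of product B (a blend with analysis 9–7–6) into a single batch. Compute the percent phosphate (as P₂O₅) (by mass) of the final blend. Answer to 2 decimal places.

Total mass = 17.3 + 36 = 53.3 kg.
P₂O₅ mass = 4%×17.3 + 7%×36 = 3.212 kg.
% P₂O₅ = 3.212 / 53.3 = 6.02627%.

6.03% P₂O₅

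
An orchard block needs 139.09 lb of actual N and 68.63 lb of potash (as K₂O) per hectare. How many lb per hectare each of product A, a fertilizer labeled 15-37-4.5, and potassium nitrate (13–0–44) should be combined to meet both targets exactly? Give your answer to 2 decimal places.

Per-hectare balance (a = product A, b = potassium nitrate):
N: 0.15·a + 0.13·b = 139.09
K₂O: 0.045·a + 0.44·b = 68.63
Eliminate b: (row1) − 0.13/0.44·(row2) → 0.136705·a = 118.813, so a = 869.122.
Then b = (68.63 − 0.045·869.122) / 0.44 = 67.0898.

869.12 lb product A, 67.09 lb potassium nitrate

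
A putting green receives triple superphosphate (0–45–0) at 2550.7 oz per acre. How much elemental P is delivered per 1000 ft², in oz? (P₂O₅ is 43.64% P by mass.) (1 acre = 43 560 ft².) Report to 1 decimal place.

P₂O₅ per acre = 2550.7 × 45% = 1147.81 oz.
Elemental P = 1147.81 × 0.4364 = 500.906 oz per acre.
Convert to per 1000 ft²: 500.906 × 0.0229568 = 11.4992 oz.

11.5 oz P per thousand sq ft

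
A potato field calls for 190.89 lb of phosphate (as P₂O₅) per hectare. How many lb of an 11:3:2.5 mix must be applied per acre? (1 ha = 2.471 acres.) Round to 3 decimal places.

Product per hectare = 190.89 / 3% = 6363 lb.
Convert to per acre: 6363 × 0.404694 = 2575.0708 lb.

2575.071 lb of product per acre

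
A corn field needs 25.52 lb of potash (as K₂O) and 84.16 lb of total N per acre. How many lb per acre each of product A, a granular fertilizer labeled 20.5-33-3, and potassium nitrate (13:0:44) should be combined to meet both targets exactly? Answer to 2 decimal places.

390.65 lb product A, 31.37 lb potassium nitrate

Per-acre balance (a = product A, b = potassium nitrate):
K₂O: 0.03·a + 0.44·b = 25.52
N: 0.205·a + 0.13·b = 84.16
Solving simultaneously: a = 390.647, b = 31.365.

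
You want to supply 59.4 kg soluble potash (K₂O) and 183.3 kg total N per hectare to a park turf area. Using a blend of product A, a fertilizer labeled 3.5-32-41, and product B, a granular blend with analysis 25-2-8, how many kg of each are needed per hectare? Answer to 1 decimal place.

Let a = kg of product A, b = kg of product B (per hectare).
K₂O: 0.41·a + 0.08·b = 59.4
N: 0.035·a + 0.25·b = 183.3
Eliminate a: (row1) − 0.41/0.035·(row2) → -2.84857·b = -2087.83, so b = 732.939.
Back-substitute: a = (59.4 − 0.08·732.939) / 0.41 = 1.8656.

1.9 kg product A, 732.9 kg product B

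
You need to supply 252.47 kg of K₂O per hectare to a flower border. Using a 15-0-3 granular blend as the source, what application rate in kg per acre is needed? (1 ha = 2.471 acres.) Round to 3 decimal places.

3405.774 kg of product per acre

Product per hectare = 252.47 / 3% = 8415.67 kg.
Convert to per acre: 8415.67 × 0.404694 = 3405.7736 kg.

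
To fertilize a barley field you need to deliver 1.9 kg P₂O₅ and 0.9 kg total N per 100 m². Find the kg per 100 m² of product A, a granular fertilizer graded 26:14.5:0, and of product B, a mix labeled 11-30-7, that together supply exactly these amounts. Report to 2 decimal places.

0.98 kg product A, 5.86 kg product B

Per-100 m² balance (a = product A, b = product B):
P₂O₅: 0.145·a + 0.3·b = 1.9
N: 0.26·a + 0.11·b = 0.9
Eliminate b: (row1) − 0.3/0.11·(row2) → -0.564091·a = -0.554545, so a = 0.983078.
Then b = (0.9 − 0.26·0.983078) / 0.11 = 5.85818.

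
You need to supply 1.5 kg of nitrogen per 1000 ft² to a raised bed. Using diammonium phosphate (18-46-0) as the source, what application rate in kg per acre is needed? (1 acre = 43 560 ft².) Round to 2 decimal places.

Product per 1000 ft² = 1.5 / 18% = 8.33333 kg.
Convert to per acre: 8.33333 × 43.56 = 363 kg.

363.00 kg of product per acre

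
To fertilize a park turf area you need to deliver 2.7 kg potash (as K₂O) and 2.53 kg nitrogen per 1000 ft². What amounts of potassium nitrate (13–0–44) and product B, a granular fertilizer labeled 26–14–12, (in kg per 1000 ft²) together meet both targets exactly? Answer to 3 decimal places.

With a, b = kg per 1000 ft² of potassium nitrate and product B:
K₂O: 0.44·a + 0.12·b = 2.7
N: 0.13·a + 0.26·b = 2.53
Eliminate b: (row1) − 0.12/0.26·(row2) → 0.38·a = 1.53231, so a = 4.03239.
Then b = (2.53 − 0.13·4.03239) / 0.26 = 7.71457.

4.032 kg potassium nitrate, 7.715 kg product B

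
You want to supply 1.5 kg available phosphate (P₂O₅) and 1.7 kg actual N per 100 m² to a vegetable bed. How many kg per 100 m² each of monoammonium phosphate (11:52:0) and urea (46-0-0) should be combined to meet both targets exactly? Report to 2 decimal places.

2.88 kg monoammonium phosphate, 3.01 kg urea

With a, b = kg per 100 m² of monoammonium phosphate and urea:
P₂O₅: 0.52·a + 0·b = 1.5
N: 0.11·a + 0.46·b = 1.7
Solving simultaneously: a = 2.88462, b = 3.00585.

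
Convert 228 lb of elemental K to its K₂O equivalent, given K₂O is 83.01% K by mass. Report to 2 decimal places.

K₂O = 228 / 0.8301 = 274.666 lb.

274.67 lb K₂O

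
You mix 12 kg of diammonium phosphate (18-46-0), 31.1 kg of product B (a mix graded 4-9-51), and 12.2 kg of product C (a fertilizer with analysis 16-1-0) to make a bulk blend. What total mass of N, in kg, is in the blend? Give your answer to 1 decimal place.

N mass = 18%×12 + 4%×31.1 + 16%×12.2 = 5.356 kg.

5.4 kg N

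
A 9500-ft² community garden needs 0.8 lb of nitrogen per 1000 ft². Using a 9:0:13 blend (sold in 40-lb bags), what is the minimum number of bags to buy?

Product per 1000 ft² = 0.8 / 9% = 8.88889 lb.
Total product = 8.88889 × 9500 / 1000 = 84.4444 lb.
Bags = ⌈84.4444 / 40⌉ = 3.

3 bags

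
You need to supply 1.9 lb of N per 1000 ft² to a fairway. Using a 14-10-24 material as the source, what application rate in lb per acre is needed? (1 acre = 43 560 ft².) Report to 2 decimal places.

591.17 lb of product per acre

Product per 1000 ft² = 1.9 / 14% = 13.5714 lb.
Convert to per acre: 13.5714 × 43.56 = 591.171 lb.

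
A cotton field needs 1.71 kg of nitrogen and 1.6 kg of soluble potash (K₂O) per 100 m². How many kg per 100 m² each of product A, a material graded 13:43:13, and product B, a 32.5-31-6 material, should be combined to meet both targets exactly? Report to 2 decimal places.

12.12 kg product A, 0.42 kg product B

Per-100 m² balance (a = product A, b = product B):
N: 0.13·a + 0.325·b = 1.71
K₂O: 0.13·a + 0.06·b = 1.6
From row1: a = (1.71 − 0.325·b) / 0.13.
Into row2: 0.13·(1.71 − 0.325·b)/0.13 + 0.06·b = 1.6 → b = 0.415094, a = 12.1161.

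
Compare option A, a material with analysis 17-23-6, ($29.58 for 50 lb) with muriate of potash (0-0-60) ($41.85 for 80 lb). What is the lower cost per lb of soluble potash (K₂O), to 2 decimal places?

option A: K₂O per bag = 50 × 6% = 3 lb; cost = 29.58 / 3 = $9.8600/lb K₂O.
muriate of potash: K₂O per bag = 80 × 60% = 48 lb; cost = 41.85 / 48 = $0.8719/lb K₂O.
muriate of potash is cheaper.

$0.87 per lb K₂O (muriate of potash)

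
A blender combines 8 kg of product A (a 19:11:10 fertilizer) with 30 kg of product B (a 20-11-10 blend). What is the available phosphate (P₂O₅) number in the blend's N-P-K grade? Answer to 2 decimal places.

11.00% P₂O₅

Total mass = 8 + 30 = 38 kg.
P₂O₅ mass = 11%×8 + 11%×30 = 4.18 kg.
% P₂O₅ = 4.18 / 38 = 11%.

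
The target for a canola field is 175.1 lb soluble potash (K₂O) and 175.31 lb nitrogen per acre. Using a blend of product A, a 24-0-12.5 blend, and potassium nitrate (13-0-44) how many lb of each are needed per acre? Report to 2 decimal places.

Per-acre balance (a = product A, b = potassium nitrate):
K₂O: 0.125·a + 0.44·b = 175.1
N: 0.24·a + 0.13·b = 175.31
Eliminate a: (row1) − 0.125/0.24·(row2) → 0.372292·b = 83.7927, so b = 225.073.
Back-substitute: a = (175.1 − 0.44·225.073) / 0.125 = 608.544.

608.54 lb product A, 225.07 lb potassium nitrate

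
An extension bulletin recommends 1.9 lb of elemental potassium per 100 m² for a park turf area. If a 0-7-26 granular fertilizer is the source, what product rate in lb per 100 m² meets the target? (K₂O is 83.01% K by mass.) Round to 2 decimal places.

As K₂O: 1.9 / 0.8301 = 2.28888 lb per 100 m².
Product per 100 m² = 2.28888 / 26% = 8.80339 lb.

8.80 lb of product per hundred sq m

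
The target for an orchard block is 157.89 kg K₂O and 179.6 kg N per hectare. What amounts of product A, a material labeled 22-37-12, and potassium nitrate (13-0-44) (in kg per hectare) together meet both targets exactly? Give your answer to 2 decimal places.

Per-hectare balance (a = product A, b = potassium nitrate):
K₂O: 0.12·a + 0.44·b = 157.89
N: 0.22·a + 0.13·b = 179.6
Eliminate a: (row1) − 0.12/0.22·(row2) → 0.369091·b = 59.9264, so b = 162.362.
Back-substitute: a = (157.89 − 0.44·162.362) / 0.12 = 720.422.

720.42 kg product A, 162.36 kg potassium nitrate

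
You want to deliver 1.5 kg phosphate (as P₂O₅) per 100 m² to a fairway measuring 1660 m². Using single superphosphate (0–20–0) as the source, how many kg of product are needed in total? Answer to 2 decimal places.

Product per 100 m² = 1.5 / 20% = 7.5 kg.
Total product = 7.5 × 1660 / 100 = 124.5 kg.

124.50 kg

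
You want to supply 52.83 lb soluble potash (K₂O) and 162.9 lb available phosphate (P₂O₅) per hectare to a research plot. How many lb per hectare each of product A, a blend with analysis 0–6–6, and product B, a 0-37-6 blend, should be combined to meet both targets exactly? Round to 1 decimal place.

525.4 lb product A, 355.1 lb product B

Per-hectare balance (a = product A, b = product B):
K₂O: 0.06·a + 0.06·b = 52.83
P₂O₅: 0.06·a + 0.37·b = 162.9
Eliminate a: (row1) − 0.06/0.06·(row2) → -0.31·b = -110.07, so b = 355.065.
Back-substitute: a = (52.83 − 0.06·355.065) / 0.06 = 525.435.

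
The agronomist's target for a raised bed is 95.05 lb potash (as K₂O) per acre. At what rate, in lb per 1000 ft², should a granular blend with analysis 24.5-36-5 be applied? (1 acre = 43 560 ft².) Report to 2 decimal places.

43.64 lb of product per thousand sq ft

Product per acre = 95.05 / 5% = 1901 lb.
Convert to per 1000 ft²: 1901 × 0.0229568 = 43.641 lb.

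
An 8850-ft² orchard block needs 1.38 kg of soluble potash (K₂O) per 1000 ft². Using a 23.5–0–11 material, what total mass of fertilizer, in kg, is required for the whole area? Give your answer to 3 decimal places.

111.027 kg

Product per 1000 ft² = 1.38 / 11% = 12.5455 kg.
Total product = 12.5455 × 8850 / 1000 = 111.0273 kg.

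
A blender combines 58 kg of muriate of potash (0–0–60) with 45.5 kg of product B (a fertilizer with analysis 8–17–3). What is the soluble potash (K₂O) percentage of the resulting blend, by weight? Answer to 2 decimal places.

34.94% K₂O

Total mass = 58 + 45.5 = 103.5 kg.
K₂O mass = 60%×58 + 3%×45.5 = 36.165 kg.
% K₂O = 36.165 / 103.5 = 34.942%.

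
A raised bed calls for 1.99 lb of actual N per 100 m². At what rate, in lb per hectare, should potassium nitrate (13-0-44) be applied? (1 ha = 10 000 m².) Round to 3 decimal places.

Product per 100 m² = 1.99 / 13% = 15.3077 lb.
Convert to per hectare: 15.3077 × 100 = 1530.7692 lb.

1530.769 lb of product per hectare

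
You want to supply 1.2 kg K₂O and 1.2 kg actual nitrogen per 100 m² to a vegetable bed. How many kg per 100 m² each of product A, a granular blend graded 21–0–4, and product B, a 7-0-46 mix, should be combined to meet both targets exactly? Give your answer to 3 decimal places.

With a, b = kg per 100 m² of product A and product B:
K₂O: 0.04·a + 0.46·b = 1.2
N: 0.21·a + 0.07·b = 1.2
Eliminate b: (row1) − 0.46/0.07·(row2) → -1.34·a = -6.68571, so a = 4.98934.
Then b = (1.2 − 0.21·4.98934) / 0.07 = 2.17484.

4.989 kg product A, 2.175 kg product B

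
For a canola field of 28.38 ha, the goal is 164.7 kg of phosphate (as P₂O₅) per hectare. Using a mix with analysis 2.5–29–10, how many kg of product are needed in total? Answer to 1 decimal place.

16117.9 kg

Product per hectare = 164.7 / 29% = 567.931 kg.
Total product = 567.931 × 28.38 = 16117.88 kg.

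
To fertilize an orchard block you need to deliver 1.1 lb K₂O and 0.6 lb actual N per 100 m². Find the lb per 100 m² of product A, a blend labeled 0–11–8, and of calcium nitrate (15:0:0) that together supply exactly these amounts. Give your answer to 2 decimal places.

Let a = lb of product A, b = lb of calcium nitrate (per 100 m²).
K₂O: 0.08·a + 0·b = 1.1
N: 0·a + 0.15·b = 0.6
Solving simultaneously: a = 13.75, b = 4.

13.75 lb product A, 4.00 lb calcium nitrate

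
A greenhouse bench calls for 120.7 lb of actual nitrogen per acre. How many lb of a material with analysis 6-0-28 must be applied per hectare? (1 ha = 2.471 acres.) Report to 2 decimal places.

4970.83 lb of product per hectare

Product per acre = 120.7 / 6% = 2011.67 lb.
Convert to per hectare: 2011.67 × 2.471 = 4970.828 lb.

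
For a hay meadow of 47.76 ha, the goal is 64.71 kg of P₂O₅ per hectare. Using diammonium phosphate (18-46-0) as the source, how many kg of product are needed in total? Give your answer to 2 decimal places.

6718.59 kg

Product per hectare = 64.71 / 46% = 140.674 kg.
Total product = 140.674 × 47.76 = 6718.586 kg.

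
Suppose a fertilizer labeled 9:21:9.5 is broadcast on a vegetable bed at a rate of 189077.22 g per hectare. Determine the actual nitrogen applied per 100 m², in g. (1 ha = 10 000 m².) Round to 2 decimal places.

170.17 g N per hundred sq m

nitrogen per hectare = 189077.22 × 9% = 17016.9 g.
Convert to per 100 m²: 17016.9 × 0.01 = 170.169 g.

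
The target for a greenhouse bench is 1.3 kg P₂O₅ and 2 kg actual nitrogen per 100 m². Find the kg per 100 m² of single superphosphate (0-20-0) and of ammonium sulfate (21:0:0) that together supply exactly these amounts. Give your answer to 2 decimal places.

Let a = kg of single superphosphate, b = kg of ammonium sulfate (per 100 m²).
P₂O₅: 0.2·a + 0·b = 1.3
N: 0·a + 0.21·b = 2
Solving simultaneously: a = 6.5, b = 9.52381.

6.50 kg single superphosphate, 9.52 kg ammonium sulfate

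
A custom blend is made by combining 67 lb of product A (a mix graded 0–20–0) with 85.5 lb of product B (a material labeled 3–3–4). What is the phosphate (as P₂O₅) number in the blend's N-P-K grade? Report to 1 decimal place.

Total mass = 67 + 85.5 = 152.5 lb.
P₂O₅ mass = 20%×67 + 3%×85.5 = 15.965 lb.
% P₂O₅ = 15.965 / 152.5 = 10.4689%.

10.5% P₂O₅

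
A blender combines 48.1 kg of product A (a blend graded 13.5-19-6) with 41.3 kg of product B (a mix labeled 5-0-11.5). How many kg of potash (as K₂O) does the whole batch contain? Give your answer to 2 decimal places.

7.64 kg K₂O

K₂O mass = 6%×48.1 + 11.5%×41.3 = 7.6355 kg.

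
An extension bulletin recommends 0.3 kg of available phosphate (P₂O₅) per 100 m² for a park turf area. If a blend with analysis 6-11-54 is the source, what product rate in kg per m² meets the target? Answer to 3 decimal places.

Product per 100 m² = 0.3 / 11% = 2.72727 kg.
Convert to per m²: 2.72727 × 0.01 = 0.0272727 kg.

0.027 kg of product per sq m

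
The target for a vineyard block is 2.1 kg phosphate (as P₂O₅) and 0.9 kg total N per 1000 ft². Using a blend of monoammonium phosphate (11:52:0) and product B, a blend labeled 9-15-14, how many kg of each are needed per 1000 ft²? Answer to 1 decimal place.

Per-1000 ft² balance (a = monoammonium phosphate, b = product B):
P₂O₅: 0.52·a + 0.15·b = 2.1
N: 0.11·a + 0.09·b = 0.9
Solving simultaneously: a = 1.78218, b = 7.82178.

1.8 kg monoammonium phosphate, 7.8 kg product B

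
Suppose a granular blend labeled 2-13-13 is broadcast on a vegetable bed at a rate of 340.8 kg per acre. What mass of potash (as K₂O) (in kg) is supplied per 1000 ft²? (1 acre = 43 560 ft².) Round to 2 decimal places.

1.02 kg K₂O per thousand sq ft

K₂O per acre = 340.8 × 13% = 44.304 kg.
Convert to per 1000 ft²: 44.304 × 0.0229568 = 1.01708 kg.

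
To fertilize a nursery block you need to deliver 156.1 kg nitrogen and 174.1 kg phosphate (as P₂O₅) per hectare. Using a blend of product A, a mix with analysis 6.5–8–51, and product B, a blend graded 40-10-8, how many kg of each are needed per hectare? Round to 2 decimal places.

With a, b = kg per hectare of product A and product B:
N: 0.065·a + 0.4·b = 156.1
P₂O₅: 0.08·a + 0.1·b = 174.1
Eliminate a: (row1) − 0.065/0.08·(row2) → 0.31875·b = 14.6438, so b = 45.9412.
Back-substitute: a = (156.1 − 0.4·45.9412) / 0.065 = 2118.824.

2118.82 kg product A, 45.94 kg product B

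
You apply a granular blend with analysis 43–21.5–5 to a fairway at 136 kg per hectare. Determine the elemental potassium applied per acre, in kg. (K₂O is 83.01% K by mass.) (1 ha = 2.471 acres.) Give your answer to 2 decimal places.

K₂O per hectare = 136 × 5% = 6.8 kg.
Elemental K = 6.8 × 0.8301 = 5.64468 kg per hectare.
Convert to per acre: 5.64468 × 0.404694 = 2.28437 kg.

2.28 kg K per acre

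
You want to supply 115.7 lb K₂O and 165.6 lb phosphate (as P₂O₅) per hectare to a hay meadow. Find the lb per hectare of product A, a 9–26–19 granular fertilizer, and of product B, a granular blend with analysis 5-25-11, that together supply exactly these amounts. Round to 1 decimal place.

Per-hectare balance (a = product A, b = product B):
K₂O: 0.19·a + 0.11·b = 115.7
P₂O₅: 0.26·a + 0.25·b = 165.6
Eliminate b: (row1) − 0.11/0.25·(row2) → 0.0756·a = 42.836, so a = 566.614.
Then b = (165.6 − 0.26·566.614) / 0.25 = 73.1217.

566.6 lb product A, 73.1 lb product B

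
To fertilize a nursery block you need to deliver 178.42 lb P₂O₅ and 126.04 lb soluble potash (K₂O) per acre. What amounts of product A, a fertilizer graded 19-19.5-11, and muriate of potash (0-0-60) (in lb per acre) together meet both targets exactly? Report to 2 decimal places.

With a, b = lb per acre of product A and muriate of potash:
P₂O₅: 0.195·a + 0·b = 178.42
K₂O: 0.11·a + 0.6·b = 126.04
From row1: a = (178.42 − 0·b) / 0.195.
Into row2: 0.11·(178.42 − 0·b)/0.195 + 0.6·b = 126.04 → b = 42.3214, a = 914.974.

914.97 lb product A, 42.32 lb muriate of potash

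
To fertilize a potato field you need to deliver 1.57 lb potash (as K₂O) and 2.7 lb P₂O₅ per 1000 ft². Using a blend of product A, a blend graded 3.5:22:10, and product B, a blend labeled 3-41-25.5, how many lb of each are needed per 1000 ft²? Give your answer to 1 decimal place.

3.0 lb product A, 5.0 lb product B

Let a = lb of product A, b = lb of product B (per 1000 ft²).
K₂O: 0.1·a + 0.255·b = 1.57
P₂O₅: 0.22·a + 0.41·b = 2.7
Solving simultaneously: a = 2.96689, b = 4.99338.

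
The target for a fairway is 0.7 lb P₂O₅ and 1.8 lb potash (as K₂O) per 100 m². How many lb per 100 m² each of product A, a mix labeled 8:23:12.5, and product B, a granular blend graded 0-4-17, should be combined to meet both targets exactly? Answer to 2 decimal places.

Per-100 m² balance (a = product A, b = product B):
P₂O₅: 0.23·a + 0.04·b = 0.7
K₂O: 0.125·a + 0.17·b = 1.8
Eliminate b: (row1) − 0.04/0.17·(row2) → 0.200588·a = 0.276471, so a = 1.3783.
Then b = (1.8 − 0.125·1.3783) / 0.17 = 9.57478.

1.38 lb product A, 9.57 lb product B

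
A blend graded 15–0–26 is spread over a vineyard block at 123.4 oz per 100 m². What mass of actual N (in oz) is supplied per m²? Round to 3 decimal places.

nitrogen per 100 m² = 123.4 × 15% = 18.51 oz.
Convert to per m²: 18.51 × 0.01 = 0.1851 oz.

0.185 oz N per sq m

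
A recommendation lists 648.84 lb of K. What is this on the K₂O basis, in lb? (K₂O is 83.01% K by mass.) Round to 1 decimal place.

781.6 lb K₂O

K₂O = 648.84 / 0.8301 = 781.641 lb.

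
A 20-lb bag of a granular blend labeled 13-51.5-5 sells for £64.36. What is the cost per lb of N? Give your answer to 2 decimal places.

£24.75 per lb N

N in bag = 20 × 13% = 2.6 lb.
Cost per lb N = £64.36 / 2.6 = £24.7538.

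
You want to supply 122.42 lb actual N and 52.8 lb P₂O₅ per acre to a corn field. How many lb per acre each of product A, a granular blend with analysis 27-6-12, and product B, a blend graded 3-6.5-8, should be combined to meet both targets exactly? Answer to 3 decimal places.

Let a = lb of product A, b = lb of product B (per acre).
N: 0.27·a + 0.03·b = 122.42
P₂O₅: 0.06·a + 0.065·b = 52.8
Eliminate b: (row1) − 0.03/0.065·(row2) → 0.242308·a = 98.0508, so a = 404.65397.
Then b = (52.8 − 0.06·404.65397) / 0.065 = 438.78095.

404.654 lb product A, 438.781 lb product B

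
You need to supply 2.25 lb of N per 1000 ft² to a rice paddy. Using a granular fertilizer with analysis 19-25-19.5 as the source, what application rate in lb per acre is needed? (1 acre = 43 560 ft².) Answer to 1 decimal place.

Product per 1000 ft² = 2.25 / 19% = 11.8421 lb.
Convert to per acre: 11.8421 × 43.56 = 515.842 lb.

515.8 lb of product per acre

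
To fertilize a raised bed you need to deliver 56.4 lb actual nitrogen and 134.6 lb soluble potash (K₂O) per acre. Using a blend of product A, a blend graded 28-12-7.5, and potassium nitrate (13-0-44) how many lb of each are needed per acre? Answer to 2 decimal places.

With a, b = lb per acre of product A and potassium nitrate:
N: 0.28·a + 0.13·b = 56.4
K₂O: 0.075·a + 0.44·b = 134.6
From row1: a = (56.4 − 0.13·b) / 0.28.
Into row2: 0.075·(56.4 − 0.13·b)/0.28 + 0.44·b = 134.6 → b = 294.914, a = 64.5042.

64.50 lb product A, 294.91 lb potassium nitrate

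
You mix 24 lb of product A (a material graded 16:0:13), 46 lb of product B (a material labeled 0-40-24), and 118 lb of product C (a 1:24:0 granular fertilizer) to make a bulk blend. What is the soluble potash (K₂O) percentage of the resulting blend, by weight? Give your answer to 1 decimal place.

Total mass = 24 + 46 + 118 = 188 lb.
K₂O mass = 13%×24 + 24%×46 + 0%×118 = 14.16 lb.
% K₂O = 14.16 / 188 = 7.53191%.

7.5% K₂O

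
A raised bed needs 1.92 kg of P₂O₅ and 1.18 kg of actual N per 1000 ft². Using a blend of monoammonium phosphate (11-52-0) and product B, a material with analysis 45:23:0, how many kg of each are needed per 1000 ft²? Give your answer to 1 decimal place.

2.8 kg monoammonium phosphate, 1.9 kg product B

With a, b = kg per 1000 ft² of monoammonium phosphate and product B:
P₂O₅: 0.52·a + 0.23·b = 1.92
N: 0.11·a + 0.45·b = 1.18
Solving simultaneously: a = 2.83948, b = 1.92813.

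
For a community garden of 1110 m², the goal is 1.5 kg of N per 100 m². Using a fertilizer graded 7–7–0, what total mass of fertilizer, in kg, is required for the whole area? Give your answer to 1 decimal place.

Product per 100 m² = 1.5 / 7% = 21.4286 kg.
Total product = 21.4286 × 1110 / 100 = 237.857 kg.

237.9 kg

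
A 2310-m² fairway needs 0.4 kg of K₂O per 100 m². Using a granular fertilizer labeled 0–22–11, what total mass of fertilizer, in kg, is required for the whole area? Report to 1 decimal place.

Product per 100 m² = 0.4 / 11% = 3.63636 kg.
Total product = 3.63636 × 2310 / 100 = 84 kg.

84.0 kg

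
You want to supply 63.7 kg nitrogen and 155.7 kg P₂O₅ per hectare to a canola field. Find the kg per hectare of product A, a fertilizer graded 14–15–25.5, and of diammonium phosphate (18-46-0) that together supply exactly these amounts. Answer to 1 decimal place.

34.1 kg product A, 327.4 kg diammonium phosphate

Let a = kg of product A, b = kg of diammonium phosphate (per hectare).
N: 0.14·a + 0.18·b = 63.7
P₂O₅: 0.15·a + 0.46·b = 155.7
Eliminate a: (row1) − 0.14/0.15·(row2) → -0.249333·b = -81.62, so b = 327.353.
Back-substitute: a = (63.7 − 0.18·327.353) / 0.14 = 34.1176.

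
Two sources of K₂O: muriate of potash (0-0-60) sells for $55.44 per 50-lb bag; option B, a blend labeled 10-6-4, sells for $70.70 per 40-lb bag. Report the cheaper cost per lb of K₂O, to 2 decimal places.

$1.85 per lb K₂O (muriate of potash)

muriate of potash: K₂O per bag = 50 × 60% = 30 lb; cost = 55.44 / 30 = $1.8480/lb K₂O.
option B: K₂O per bag = 40 × 4% = 1.6 lb; cost = 70.70 / 1.6 = $44.1875/lb K₂O.
muriate of potash is cheaper.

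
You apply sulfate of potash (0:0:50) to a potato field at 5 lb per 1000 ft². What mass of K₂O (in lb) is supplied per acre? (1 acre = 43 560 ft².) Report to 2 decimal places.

108.90 lb K₂O per acre

K₂O per 1000 ft² = 5 × 50% = 2.5 lb.
Convert to per acre: 2.5 × 43.56 = 108.9 lb.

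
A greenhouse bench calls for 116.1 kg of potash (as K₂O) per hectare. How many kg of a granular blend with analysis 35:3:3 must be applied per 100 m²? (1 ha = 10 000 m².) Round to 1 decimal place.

Product per hectare = 116.1 / 3% = 3870 kg.
Convert to per 100 m²: 3870 × 0.01 = 38.7 kg.

38.7 kg of product per hundred sq m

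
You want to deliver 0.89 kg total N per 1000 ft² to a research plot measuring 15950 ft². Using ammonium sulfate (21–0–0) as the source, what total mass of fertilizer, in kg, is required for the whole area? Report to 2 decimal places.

Product per 1000 ft² = 0.89 / 21% = 4.2381 kg.
Total product = 4.2381 × 15950 / 1000 = 67.5976 kg.

67.60 kg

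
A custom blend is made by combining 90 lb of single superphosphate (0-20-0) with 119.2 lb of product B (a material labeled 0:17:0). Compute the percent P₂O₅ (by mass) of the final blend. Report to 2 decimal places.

Total mass = 90 + 119.2 = 209.2 lb.
P₂O₅ mass = 20%×90 + 17%×119.2 = 38.264 lb.
% P₂O₅ = 38.264 / 209.2 = 18.2906%.

18.29% P₂O₅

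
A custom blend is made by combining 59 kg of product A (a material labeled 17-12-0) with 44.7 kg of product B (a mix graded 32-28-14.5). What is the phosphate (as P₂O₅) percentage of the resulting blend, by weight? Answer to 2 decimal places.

Total mass = 59 + 44.7 = 103.7 kg.
P₂O₅ mass = 12%×59 + 28%×44.7 = 19.596 kg.
% P₂O₅ = 19.596 / 103.7 = 18.8968%.

18.90% P₂O₅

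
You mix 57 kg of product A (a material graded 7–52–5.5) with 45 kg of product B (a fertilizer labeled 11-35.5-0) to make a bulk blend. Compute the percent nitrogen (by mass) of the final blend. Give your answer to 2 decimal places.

8.76% N

Total mass = 57 + 45 = 102 kg.
N mass = 7%×57 + 11%×45 = 8.94 kg.
% N = 8.94 / 102 = 8.76471%.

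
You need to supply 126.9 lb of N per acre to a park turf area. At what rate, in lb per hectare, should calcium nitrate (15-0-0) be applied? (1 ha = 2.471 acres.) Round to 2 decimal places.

2090.47 lb of product per hectare

Product per acre = 126.9 / 15% = 846 lb.
Convert to per hectare: 846 × 2.471 = 2090.466 lb.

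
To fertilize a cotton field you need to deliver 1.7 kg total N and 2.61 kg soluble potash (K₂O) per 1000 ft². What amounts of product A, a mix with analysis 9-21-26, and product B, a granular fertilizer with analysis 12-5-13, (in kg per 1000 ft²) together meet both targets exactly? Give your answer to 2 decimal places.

4.73 kg product A, 10.62 kg product B

With a, b = kg per 1000 ft² of product A and product B:
N: 0.09·a + 0.12·b = 1.7
K₂O: 0.26·a + 0.13·b = 2.61
From row1: a = (1.7 − 0.12·b) / 0.09.
Into row2: 0.26·(1.7 − 0.12·b)/0.09 + 0.13·b = 2.61 → b = 10.6205, a = 4.72821.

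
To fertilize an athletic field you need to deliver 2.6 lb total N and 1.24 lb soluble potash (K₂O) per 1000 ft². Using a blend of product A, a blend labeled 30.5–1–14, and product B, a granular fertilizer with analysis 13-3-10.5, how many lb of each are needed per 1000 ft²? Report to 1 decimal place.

8.1 lb product A, 1.0 lb product B

With a, b = lb per 1000 ft² of product A and product B:
N: 0.305·a + 0.13·b = 2.6
K₂O: 0.14·a + 0.105·b = 1.24
Eliminate a: (row1) − 0.305/0.14·(row2) → -0.09875·b = -0.101429, so b = 1.02712.
Back-substitute: a = (2.6 − 0.13·1.02712) / 0.305 = 8.0868.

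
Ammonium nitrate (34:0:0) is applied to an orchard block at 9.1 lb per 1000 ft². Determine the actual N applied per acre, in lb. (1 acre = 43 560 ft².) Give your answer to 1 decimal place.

nitrogen per 1000 ft² = 9.1 × 34% = 3.094 lb.
Convert to per acre: 3.094 × 43.56 = 134.775 lb.

134.8 lb N per acre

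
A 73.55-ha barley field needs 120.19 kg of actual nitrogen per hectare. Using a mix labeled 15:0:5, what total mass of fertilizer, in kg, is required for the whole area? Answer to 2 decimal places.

58933.16 kg

Product per hectare = 120.19 / 15% = 801.267 kg.
Total product = 801.267 × 73.55 = 58933.163 kg.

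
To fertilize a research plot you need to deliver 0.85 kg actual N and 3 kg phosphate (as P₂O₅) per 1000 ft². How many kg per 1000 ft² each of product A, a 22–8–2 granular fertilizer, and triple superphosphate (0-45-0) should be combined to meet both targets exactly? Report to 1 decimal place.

3.9 kg product A, 6.0 kg triple superphosphate

Let a = kg of product A, b = kg of triple superphosphate (per 1000 ft²).
N: 0.22·a + 0·b = 0.85
P₂O₅: 0.08·a + 0.45·b = 3
Eliminate b: (row1) − 0/0.45·(row2) → 0.22·a = 0.85, so a = 3.86364.
Then b = (3 − 0.08·3.86364) / 0.45 = 5.9798.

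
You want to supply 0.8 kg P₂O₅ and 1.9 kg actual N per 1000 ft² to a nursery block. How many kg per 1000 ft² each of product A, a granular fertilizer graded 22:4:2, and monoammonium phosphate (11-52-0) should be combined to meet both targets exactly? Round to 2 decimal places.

Per-1000 ft² balance (a = product A, b = monoammonium phosphate):
P₂O₅: 0.04·a + 0.52·b = 0.8
N: 0.22·a + 0.11·b = 1.9
From row1: a = (0.8 − 0.52·b) / 0.04.
Into row2: 0.22·(0.8 − 0.52·b)/0.04 + 0.11·b = 1.9 → b = 0.909091, a = 8.18182.

8.18 kg product A, 0.91 kg monoammonium phosphate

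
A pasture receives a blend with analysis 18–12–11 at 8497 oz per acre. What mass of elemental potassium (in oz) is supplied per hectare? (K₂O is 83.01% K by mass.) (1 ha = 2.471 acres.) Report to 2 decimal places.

1917.17 oz K per hectare

K₂O per acre = 8497 × 11% = 934.67 oz.
Elemental K = 934.67 × 0.8301 = 775.87 oz per acre.
Convert to per hectare: 775.87 × 2.471 = 1917.174 oz.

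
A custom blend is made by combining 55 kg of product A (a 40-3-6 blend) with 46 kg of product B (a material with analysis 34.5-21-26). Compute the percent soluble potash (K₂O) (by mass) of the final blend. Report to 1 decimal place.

Total mass = 55 + 46 = 101 kg.
K₂O mass = 6%×55 + 26%×46 = 15.26 kg.
% K₂O = 15.26 / 101 = 15.1089%.

15.1% K₂O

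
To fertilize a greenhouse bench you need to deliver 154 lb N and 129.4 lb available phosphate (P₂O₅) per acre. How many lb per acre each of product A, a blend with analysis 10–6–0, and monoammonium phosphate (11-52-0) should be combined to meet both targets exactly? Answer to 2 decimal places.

1450.35 lb product A, 81.50 lb monoammonium phosphate

Per-acre balance (a = product A, b = monoammonium phosphate):
N: 0.1·a + 0.11·b = 154
P₂O₅: 0.06·a + 0.52·b = 129.4
From row1: a = (154 − 0.11·b) / 0.1.
Into row2: 0.06·(154 − 0.11·b)/0.1 + 0.52·b = 129.4 → b = 81.4978, a = 1450.352.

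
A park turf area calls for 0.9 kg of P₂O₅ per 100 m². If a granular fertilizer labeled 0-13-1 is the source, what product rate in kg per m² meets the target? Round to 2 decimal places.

0.07 kg of product per sq m

Product per 100 m² = 0.9 / 13% = 6.92308 kg.
Convert to per m²: 6.92308 × 0.01 = 0.0692308 kg.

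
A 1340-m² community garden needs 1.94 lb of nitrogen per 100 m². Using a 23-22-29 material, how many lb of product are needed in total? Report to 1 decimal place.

113.0 lb

Product per 100 m² = 1.94 / 23% = 8.43478 lb.
Total product = 8.43478 × 1340 / 100 = 113.026 lb.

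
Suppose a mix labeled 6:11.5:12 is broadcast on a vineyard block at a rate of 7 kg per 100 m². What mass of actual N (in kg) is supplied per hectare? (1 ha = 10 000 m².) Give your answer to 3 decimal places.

nitrogen per 100 m² = 7 × 6% = 0.42 kg.
Convert to per hectare: 0.42 × 100 = 42 kg.

42.000 kg N per hectare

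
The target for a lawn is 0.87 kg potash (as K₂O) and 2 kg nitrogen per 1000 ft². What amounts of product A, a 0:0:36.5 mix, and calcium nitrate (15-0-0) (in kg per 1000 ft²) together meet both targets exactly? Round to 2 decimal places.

Let a = kg of product A, b = kg of calcium nitrate (per 1000 ft²).
K₂O: 0.365·a + 0·b = 0.87
N: 0·a + 0.15·b = 2
Solving simultaneously: a = 2.38356, b = 13.3333.

2.38 kg product A, 13.33 kg calcium nitrate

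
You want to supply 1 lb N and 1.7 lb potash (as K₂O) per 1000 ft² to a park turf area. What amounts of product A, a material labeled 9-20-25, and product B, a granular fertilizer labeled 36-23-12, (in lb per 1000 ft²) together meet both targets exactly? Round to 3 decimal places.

6.212 lb product A, 1.225 lb product B

Let a = lb of product A, b = lb of product B (per 1000 ft²).
N: 0.09·a + 0.36·b = 1
K₂O: 0.25·a + 0.12·b = 1.7
Eliminate a: (row1) − 0.09/0.25·(row2) → 0.3168·b = 0.388, so b = 1.22475.
Back-substitute: a = (1 − 0.36·1.22475) / 0.09 = 6.21212.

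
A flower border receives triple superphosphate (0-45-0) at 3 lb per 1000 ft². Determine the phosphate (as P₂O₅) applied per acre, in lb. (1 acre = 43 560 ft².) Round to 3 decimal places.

58.806 lb P₂O₅ per acre

P₂O₅ per 1000 ft² = 3 × 45% = 1.35 lb.
Convert to per acre: 1.35 × 43.56 = 58.806 lb.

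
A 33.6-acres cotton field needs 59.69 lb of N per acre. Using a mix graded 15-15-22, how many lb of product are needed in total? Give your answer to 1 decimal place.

13370.6 lb

Product per acre = 59.69 / 15% = 397.933 lb.
Total product = 397.933 × 33.6 = 13370.56 lb.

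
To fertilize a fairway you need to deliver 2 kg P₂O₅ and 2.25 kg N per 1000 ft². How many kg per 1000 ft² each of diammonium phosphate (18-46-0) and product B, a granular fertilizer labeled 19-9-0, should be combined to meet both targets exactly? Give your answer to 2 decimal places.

2.49 kg diammonium phosphate, 9.48 kg product B

Let a = kg of diammonium phosphate, b = kg of product B (per 1000 ft²).
P₂O₅: 0.46·a + 0.09·b = 2
N: 0.18·a + 0.19·b = 2.25
Solving simultaneously: a = 2.49298, b = 9.48034.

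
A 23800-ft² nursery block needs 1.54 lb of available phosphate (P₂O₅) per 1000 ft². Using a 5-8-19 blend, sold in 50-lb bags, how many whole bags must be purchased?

Product per 1000 ft² = 1.54 / 8% = 19.25 lb.
Total product = 19.25 × 23800 / 1000 = 458.15 lb.
Bags = ⌈458.15 / 50⌉ = 10.

10 bags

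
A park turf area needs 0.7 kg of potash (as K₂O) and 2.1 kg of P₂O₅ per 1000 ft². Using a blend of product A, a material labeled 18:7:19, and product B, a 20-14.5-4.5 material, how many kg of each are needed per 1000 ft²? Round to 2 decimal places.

0.29 kg product A, 14.34 kg product B

With a, b = kg per 1000 ft² of product A and product B:
K₂O: 0.19·a + 0.045·b = 0.7
P₂O₅: 0.07·a + 0.145·b = 2.1
From row1: a = (0.7 − 0.045·b) / 0.19.
Into row2: 0.07·(0.7 − 0.045·b)/0.19 + 0.145·b = 2.1 → b = 14.3443, a = 0.286885.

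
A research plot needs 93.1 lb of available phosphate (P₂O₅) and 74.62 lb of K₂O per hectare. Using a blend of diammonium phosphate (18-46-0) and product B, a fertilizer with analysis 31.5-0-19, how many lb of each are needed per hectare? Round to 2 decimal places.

202.39 lb diammonium phosphate, 392.74 lb product B

Let a = lb of diammonium phosphate, b = lb of product B (per hectare).
P₂O₅: 0.46·a + 0·b = 93.1
K₂O: 0·a + 0.19·b = 74.62
Solving simultaneously: a = 202.391, b = 392.737.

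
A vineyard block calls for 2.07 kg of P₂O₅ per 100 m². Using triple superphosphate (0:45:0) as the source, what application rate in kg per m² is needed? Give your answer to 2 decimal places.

0.05 kg of product per sq m

Product per 100 m² = 2.07 / 45% = 4.6 kg.
Convert to per m²: 4.6 × 0.01 = 0.046 kg.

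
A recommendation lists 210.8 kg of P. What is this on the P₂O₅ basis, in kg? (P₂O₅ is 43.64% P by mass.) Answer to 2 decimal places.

P₂O₅ = 210.8 / 0.4364 = 483.043 kg.

483.04 kg P₂O₅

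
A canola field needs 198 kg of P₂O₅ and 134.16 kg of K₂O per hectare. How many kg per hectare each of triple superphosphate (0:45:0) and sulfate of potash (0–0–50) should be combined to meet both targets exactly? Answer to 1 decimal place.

440.0 kg triple superphosphate, 268.3 kg sulfate of potash

With a, b = kg per hectare of triple superphosphate and sulfate of potash:
P₂O₅: 0.45·a + 0·b = 198
K₂O: 0·a + 0.5·b = 134.16
Solving simultaneously: a = 440, b = 268.32.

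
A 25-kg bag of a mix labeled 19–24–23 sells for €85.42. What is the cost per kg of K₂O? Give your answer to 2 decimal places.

K₂O in bag = 25 × 23% = 5.75 kg.
Cost per kg K₂O = €85.42 / 5.75 = €14.8557.

€14.86 per kg K₂O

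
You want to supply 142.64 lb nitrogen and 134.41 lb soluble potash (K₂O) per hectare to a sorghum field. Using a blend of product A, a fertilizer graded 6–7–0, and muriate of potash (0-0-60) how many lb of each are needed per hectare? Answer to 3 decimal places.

2377.333 lb product A, 224.017 lb muriate of potash

With a, b = lb per hectare of product A and muriate of potash:
N: 0.06·a + 0·b = 142.64
K₂O: 0·a + 0.6·b = 134.41
Solving simultaneously: a = 2377.3333, b = 224.0167.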